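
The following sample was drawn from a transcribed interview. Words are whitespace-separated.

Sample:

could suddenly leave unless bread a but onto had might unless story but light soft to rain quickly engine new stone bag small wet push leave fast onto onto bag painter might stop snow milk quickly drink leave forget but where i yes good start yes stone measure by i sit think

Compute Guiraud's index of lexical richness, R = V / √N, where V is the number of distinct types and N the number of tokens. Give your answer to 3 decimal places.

5.408

N = 52, V = 39.
√N = 7.211103
R = 39 / 7.211103 = 5.408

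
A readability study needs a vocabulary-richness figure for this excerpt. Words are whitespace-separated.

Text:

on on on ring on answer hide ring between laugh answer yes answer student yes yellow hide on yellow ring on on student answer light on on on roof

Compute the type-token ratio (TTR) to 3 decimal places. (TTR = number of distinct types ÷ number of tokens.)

N = 29 tokens, V = 11 types.
TTR = V / N = 11 / 29 = 0.379

0.379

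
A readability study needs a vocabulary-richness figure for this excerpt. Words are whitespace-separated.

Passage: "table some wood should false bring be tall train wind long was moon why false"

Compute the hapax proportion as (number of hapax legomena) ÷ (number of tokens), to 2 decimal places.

Frequencies: false:2, table:1, some:1, wood:1, should:1, bring:1, be:1, tall:1, train:1, wind:1, long:1, was:1, moon:1, why:1
Hapax count = 13; token count = 15.
Ratio = 13 / 15 = 0.87

0.87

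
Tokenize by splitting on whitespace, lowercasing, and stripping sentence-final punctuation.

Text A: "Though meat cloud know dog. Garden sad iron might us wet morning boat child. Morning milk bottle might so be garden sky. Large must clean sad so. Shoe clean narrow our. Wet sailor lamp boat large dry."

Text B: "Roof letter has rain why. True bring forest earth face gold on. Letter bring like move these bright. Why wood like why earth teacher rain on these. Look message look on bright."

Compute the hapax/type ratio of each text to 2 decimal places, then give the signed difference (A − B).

A: hapax=19, V=28, ratio=0.68
B: hapax=10, V=20, ratio=0.50
Difference = 0.68 − 0.50 = 0.18

0.18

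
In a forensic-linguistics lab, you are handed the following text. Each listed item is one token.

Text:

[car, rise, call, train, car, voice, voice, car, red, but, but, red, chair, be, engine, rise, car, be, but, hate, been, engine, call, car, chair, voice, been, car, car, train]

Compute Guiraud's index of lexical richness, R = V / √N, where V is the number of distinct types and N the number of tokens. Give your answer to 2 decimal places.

N = 30, V = 12.
√N = 5.477226
R = 12 / 5.477226 = 2.19

2.19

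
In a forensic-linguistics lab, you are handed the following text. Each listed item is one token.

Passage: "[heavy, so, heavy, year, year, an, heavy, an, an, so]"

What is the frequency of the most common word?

3

Frequencies: heavy:3, an:3, so:2, year:2
Most common: 'heavy' with frequency 3.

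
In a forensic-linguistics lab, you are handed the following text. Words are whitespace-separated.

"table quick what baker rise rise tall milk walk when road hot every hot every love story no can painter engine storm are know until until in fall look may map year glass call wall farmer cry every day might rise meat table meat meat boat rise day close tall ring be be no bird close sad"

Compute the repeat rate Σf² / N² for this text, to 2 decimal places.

Frequencies: rise:4, every:3, meat:3, table:2, tall:2, hot:2, no:2, until:2, day:2, close:2, be:2, quick:1, what:1, baker:1, milk:1, walk:1, when:1, road:1, love:1, story:1, … (22 more, each freq 1)
Σf² = 97; N² = 3249
Repeat rate = 97 / 3249 = 0.03

0.03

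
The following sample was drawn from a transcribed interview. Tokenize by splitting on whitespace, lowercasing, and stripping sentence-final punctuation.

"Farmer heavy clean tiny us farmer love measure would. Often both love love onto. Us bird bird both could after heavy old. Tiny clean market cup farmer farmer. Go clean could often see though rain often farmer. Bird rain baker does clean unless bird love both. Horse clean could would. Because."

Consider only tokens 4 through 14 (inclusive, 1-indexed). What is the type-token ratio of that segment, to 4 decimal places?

Segment tokens 4–14: tiny, us, farmer, love, measure, would, often, both, love, love, onto
Segment N = 11, segment V = 9.
TTR = 9 / 11 = 0.8182

0.8182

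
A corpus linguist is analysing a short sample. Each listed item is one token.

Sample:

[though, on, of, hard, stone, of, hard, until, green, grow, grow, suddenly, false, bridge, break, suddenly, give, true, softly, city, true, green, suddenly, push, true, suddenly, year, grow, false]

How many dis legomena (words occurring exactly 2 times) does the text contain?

Frequencies: suddenly:4, grow:3, true:3, of:2, hard:2, green:2, false:2, though:1, on:1, stone:1, until:1, bridge:1, break:1, give:1, softly:1, city:1, push:1, year:1
Words with frequency 2: false, green, hard, of

4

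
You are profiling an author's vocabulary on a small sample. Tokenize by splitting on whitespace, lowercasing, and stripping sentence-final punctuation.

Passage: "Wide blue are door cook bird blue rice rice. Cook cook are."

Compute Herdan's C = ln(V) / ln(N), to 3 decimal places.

0.783

N = 12, V = 7.
ln(V) = 1.945910, ln(N) = 2.484907
C = 1.945910 / 2.484907 = 0.783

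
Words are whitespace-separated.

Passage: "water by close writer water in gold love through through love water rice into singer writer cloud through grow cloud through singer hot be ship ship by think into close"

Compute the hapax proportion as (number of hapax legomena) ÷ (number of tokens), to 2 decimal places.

0.23

Frequencies: through:4, water:3, by:2, close:2, writer:2, love:2, into:2, singer:2, cloud:2, ship:2, in:1, gold:1, rice:1, grow:1, hot:1, be:1, think:1
Hapax count = 7; token count = 30.
Ratio = 7 / 30 = 0.23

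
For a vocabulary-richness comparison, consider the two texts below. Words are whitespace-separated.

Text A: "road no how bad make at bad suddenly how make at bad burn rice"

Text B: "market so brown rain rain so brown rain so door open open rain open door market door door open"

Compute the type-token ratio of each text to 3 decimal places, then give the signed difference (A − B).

0.327

TTR(A) = 9/14 = 0.643
TTR(B) = 6/19 = 0.316
Difference = 0.643 − 0.316 = 0.327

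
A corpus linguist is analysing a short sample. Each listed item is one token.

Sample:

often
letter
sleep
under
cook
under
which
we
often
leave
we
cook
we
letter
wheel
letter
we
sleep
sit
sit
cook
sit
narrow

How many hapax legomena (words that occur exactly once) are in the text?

Frequencies: we:4, letter:3, cook:3, sit:3, often:2, sleep:2, under:2, which:1, leave:1, wheel:1, narrow:1
Hapax (freq=1): leave, narrow, wheel, which

4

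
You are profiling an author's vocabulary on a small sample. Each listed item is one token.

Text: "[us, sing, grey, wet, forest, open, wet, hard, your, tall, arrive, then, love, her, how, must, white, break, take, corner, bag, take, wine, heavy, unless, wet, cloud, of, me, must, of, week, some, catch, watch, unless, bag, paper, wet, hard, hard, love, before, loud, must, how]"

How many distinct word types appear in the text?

Distinct types: {arrive, bag, before, break, catch, cloud, corner, forest, grey, hard, heavy, her, how, loud, love, me, must, of, open, paper, sing, some, take, tall, then, unless, us, watch, week, wet, white, wine, your}
V = 33

33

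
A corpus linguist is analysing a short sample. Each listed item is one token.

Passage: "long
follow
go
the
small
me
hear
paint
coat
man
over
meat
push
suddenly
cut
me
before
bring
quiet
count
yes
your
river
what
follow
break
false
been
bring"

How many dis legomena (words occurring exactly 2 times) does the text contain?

Frequencies: follow:2, me:2, bring:2, long:1, go:1, the:1, small:1, hear:1, paint:1, coat:1, man:1, over:1, meat:1, push:1, suddenly:1, cut:1, before:1, quiet:1, count:1, yes:1, … (6 more, each freq 1)
Words with frequency 2: bring, follow, me

3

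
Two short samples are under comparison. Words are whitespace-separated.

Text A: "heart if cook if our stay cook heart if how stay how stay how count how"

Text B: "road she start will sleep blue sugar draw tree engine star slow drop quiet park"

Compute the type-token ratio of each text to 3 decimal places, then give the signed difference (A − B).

-0.562

TTR(A) = 7/16 = 0.438
TTR(B) = 15/15 = 1.000
Difference = 0.438 − 1.000 = -0.562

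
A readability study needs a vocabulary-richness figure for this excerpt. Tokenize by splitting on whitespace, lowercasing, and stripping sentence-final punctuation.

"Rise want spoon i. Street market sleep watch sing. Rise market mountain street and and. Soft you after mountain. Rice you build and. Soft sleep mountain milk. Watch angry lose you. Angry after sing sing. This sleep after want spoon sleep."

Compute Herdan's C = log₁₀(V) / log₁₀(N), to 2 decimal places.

0.81

N = 41, V = 20.
log₁₀(V) = 1.301030, log₁₀(N) = 1.612784
C = 1.301030 / 1.612784 = 0.81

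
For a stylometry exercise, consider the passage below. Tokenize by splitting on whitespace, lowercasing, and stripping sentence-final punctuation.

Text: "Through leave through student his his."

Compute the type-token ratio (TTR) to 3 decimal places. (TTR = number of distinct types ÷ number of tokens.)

0.667

N = 6 tokens, V = 4 types.
TTR = V / N = 4 / 6 = 0.667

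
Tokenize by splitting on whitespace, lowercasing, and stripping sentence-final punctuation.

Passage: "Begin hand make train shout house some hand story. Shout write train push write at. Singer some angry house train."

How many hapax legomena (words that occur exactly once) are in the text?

Frequencies: train:3, hand:2, shout:2, house:2, some:2, write:2, begin:1, make:1, story:1, push:1, at:1, singer:1, angry:1
Hapax (freq=1): angry, at, begin, make, push, singer, story

7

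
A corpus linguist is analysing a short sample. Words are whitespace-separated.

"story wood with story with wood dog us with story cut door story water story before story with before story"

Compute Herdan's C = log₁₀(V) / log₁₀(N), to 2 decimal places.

0.73

N = 20, V = 9.
log₁₀(V) = 0.954243, log₁₀(N) = 1.301030
C = 0.954243 / 1.301030 = 0.73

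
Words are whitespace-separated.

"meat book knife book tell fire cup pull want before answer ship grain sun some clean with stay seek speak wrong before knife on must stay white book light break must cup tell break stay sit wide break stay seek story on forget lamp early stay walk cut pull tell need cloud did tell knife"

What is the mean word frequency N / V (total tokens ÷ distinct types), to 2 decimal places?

1.53

N = 55 tokens, V = 36 types.
Mean frequency = N / V = 55 / 36 = 1.53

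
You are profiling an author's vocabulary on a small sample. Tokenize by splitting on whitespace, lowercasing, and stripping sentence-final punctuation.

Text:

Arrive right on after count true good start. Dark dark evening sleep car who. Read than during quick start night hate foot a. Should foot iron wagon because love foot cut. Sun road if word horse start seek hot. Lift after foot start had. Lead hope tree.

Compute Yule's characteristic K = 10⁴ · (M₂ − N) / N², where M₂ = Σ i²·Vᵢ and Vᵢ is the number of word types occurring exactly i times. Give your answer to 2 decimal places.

Frequencies: start:4, foot:4, after:2, dark:2, arrive:1, right:1, on:1, count:1, true:1, good:1, evening:1, sleep:1, car:1, who:1, read:1, than:1, during:1, quick:1, night:1, hate:1, … (19 more, each freq 1)
N = 47. Frequency spectrum: V_1=35, V_2=2, V_4=2
M₂ = 1²·35 + 2²·2 + 4²·2 = 75
K = 10000 × (75 − 47) / 47² = 126.75

126.75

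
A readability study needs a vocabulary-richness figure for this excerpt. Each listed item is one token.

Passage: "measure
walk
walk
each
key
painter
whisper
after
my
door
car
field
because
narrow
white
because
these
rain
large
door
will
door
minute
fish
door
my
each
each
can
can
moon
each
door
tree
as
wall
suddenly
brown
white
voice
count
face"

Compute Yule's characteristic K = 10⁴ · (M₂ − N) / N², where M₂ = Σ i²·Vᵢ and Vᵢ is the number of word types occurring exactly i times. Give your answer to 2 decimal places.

238.10

Frequencies: door:5, each:4, walk:2, my:2, because:2, white:2, can:2, measure:1, key:1, painter:1, whisper:1, after:1, car:1, field:1, narrow:1, these:1, rain:1, large:1, will:1, minute:1, … (10 more, each freq 1)
N = 42. Frequency spectrum: V_1=23, V_2=5, V_4=1, V_5=1
M₂ = 1²·23 + 2²·5 + 4²·1 + 5²·1 = 84
K = 10000 × (84 − 42) / 42² = 238.10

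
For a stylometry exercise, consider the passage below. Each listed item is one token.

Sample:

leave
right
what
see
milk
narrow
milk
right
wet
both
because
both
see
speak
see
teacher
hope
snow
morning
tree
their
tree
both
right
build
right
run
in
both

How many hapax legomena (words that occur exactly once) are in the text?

14

Frequencies: right:4, both:4, see:3, milk:2, tree:2, leave:1, what:1, narrow:1, wet:1, because:1, speak:1, teacher:1, hope:1, snow:1, morning:1, their:1, build:1, run:1, in:1
Hapax (freq=1): because, build, hope, in, leave, morning, narrow, run, snow, speak, teacher, their, wet, what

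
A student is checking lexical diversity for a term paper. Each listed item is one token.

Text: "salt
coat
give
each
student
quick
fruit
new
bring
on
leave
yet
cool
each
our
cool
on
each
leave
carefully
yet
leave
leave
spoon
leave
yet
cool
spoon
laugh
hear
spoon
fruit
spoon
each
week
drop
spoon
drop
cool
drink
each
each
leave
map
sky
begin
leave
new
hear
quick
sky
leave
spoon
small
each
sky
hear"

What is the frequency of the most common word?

Frequencies: leave:8, each:7, spoon:6, cool:4, yet:3, hear:3, sky:3, quick:2, fruit:2, new:2, on:2, drop:2, salt:1, coat:1, give:1, student:1, bring:1, our:1, carefully:1, laugh:1, … (5 more, each freq 1)
Most common: 'leave' with frequency 8.

8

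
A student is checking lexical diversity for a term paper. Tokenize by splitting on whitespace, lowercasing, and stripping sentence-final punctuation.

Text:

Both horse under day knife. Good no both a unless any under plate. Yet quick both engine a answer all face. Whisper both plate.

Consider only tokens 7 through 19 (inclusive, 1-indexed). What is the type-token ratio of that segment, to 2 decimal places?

0.85

Segment tokens 7–19: no, both, a, unless, any, under, plate, yet, quick, both, engine, a, answer
Segment N = 13, segment V = 11.
TTR = 11 / 13 = 0.85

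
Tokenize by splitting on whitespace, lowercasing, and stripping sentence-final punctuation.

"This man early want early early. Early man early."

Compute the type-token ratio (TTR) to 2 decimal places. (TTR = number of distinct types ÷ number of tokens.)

N = 9 tokens, V = 4 types.
TTR = V / N = 4 / 9 = 0.44

0.44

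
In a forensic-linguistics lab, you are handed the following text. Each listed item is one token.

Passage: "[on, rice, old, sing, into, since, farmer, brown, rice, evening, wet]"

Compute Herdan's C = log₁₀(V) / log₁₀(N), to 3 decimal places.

N = 11, V = 10.
log₁₀(V) = 1.000000, log₁₀(N) = 1.041393
C = 1.000000 / 1.041393 = 0.960

0.960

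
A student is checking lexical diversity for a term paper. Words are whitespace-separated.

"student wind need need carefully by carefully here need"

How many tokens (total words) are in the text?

Tokens: student, wind, need, need, carefully, by, carefully, here, need
N = 9

9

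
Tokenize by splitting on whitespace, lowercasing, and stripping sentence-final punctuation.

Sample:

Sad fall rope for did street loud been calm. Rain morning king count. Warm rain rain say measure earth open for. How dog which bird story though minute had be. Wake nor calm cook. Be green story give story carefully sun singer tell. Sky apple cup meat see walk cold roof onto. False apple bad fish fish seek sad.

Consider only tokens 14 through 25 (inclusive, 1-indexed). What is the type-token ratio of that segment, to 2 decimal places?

0.92

Segment tokens 14–25: warm, rain, rain, say, measure, earth, open, for, how, dog, which, bird
Segment N = 12, segment V = 11.
TTR = 11 / 12 = 0.92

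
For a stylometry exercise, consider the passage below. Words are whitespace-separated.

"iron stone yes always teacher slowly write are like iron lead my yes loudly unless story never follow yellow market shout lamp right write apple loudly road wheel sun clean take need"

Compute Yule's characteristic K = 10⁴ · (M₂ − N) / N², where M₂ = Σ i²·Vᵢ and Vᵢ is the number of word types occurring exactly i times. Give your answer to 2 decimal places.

Frequencies: iron:2, yes:2, write:2, loudly:2, stone:1, always:1, teacher:1, slowly:1, are:1, like:1, lead:1, my:1, unless:1, story:1, never:1, follow:1, yellow:1, market:1, shout:1, lamp:1, … (8 more, each freq 1)
N = 32. Frequency spectrum: V_1=24, V_2=4
M₂ = 1²·24 + 2²·4 = 40
K = 10000 × (40 − 32) / 32² = 78.13

78.13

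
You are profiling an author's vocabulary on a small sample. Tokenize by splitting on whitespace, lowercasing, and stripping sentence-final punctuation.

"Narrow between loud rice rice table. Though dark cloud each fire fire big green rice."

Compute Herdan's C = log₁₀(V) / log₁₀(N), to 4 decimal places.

0.9176

N = 15, V = 12.
log₁₀(V) = 1.079181, log₁₀(N) = 1.176091
C = 1.079181 / 1.176091 = 0.9176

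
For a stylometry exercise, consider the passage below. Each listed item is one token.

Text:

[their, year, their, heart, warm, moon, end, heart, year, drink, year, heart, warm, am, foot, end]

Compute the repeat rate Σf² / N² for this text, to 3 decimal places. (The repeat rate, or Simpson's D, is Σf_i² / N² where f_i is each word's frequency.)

0.133

Frequencies: year:3, heart:3, their:2, warm:2, end:2, moon:1, drink:1, am:1, foot:1
Σf² = 34; N² = 256
Repeat rate = 34 / 256 = 0.133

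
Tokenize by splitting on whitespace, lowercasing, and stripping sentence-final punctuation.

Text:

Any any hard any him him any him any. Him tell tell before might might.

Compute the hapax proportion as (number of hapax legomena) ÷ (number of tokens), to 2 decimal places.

Frequencies: any:5, him:4, tell:2, might:2, hard:1, before:1
Hapax count = 2; token count = 15.
Ratio = 2 / 15 = 0.13

0.13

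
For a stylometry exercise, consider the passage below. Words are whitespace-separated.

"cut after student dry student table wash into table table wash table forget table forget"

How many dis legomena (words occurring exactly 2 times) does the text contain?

3

Frequencies: table:5, student:2, wash:2, forget:2, cut:1, after:1, dry:1, into:1
Words with frequency 2: forget, student, wash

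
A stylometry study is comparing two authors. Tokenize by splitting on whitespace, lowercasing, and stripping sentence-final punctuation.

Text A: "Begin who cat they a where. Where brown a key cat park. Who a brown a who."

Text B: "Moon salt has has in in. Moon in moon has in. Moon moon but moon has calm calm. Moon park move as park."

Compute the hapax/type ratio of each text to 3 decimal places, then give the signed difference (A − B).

A: hapax=4, V=9, ratio=0.444
B: hapax=4, V=9, ratio=0.444
Difference = 0.444 − 0.444 = 0.000

0.000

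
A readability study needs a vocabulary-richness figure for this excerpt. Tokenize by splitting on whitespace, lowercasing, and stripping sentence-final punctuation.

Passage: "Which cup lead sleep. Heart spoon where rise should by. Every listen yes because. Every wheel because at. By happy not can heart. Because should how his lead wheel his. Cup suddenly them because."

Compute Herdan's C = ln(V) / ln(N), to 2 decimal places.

N = 34, V = 23.
ln(V) = 3.135494, ln(N) = 3.526361
C = 3.135494 / 3.526361 = 0.89

0.89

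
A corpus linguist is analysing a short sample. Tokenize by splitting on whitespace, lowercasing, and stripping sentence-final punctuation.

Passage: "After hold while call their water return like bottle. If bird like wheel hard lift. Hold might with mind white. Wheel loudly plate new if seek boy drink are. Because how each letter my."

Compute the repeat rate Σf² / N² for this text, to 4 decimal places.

Frequencies: hold:2, like:2, if:2, wheel:2, after:1, while:1, call:1, their:1, water:1, return:1, bottle:1, bird:1, hard:1, lift:1, might:1, with:1, mind:1, white:1, loudly:1, plate:1, … (10 more, each freq 1)
Σf² = 42; N² = 1156
Repeat rate = 42 / 1156 = 0.0363

0.0363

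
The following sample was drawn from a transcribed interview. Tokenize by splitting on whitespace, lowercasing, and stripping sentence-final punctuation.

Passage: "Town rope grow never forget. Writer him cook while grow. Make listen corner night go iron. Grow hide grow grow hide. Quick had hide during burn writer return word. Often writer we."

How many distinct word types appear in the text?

Distinct types: {burn, cook, corner, during, forget, go, grow, had, hide, him, iron, listen, make, never, night, often, quick, return, rope, town, we, while, word, writer}
V = 24

24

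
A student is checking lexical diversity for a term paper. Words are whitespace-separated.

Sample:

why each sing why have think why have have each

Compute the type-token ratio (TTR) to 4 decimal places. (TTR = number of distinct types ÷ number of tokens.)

N = 10 tokens, V = 5 types.
TTR = V / N = 5 / 10 = 0.5000

0.5000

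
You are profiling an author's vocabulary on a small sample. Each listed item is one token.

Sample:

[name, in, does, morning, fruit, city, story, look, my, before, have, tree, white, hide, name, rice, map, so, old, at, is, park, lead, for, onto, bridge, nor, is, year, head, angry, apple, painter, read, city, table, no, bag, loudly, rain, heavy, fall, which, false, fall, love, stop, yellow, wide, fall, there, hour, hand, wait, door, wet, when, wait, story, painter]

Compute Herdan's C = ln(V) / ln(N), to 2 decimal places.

N = 60, V = 52.
ln(V) = 3.951244, ln(N) = 4.094345
C = 3.951244 / 4.094345 = 0.97

0.97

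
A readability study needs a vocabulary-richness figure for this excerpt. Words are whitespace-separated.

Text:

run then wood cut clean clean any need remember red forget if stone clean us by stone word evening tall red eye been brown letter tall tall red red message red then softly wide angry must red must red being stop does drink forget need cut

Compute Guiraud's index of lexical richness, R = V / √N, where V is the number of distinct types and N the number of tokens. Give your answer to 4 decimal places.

N = 46, V = 30.
√N = 6.782330
R = 30 / 6.782330 = 4.4233

4.4233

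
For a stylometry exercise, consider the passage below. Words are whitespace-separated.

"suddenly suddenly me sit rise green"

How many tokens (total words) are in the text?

6

Tokens: suddenly, suddenly, me, sit, rise, green
N = 6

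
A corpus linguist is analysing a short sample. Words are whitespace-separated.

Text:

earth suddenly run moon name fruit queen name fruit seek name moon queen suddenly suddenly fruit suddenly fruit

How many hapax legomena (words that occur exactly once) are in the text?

Frequencies: suddenly:4, fruit:4, name:3, moon:2, queen:2, earth:1, run:1, seek:1
Hapax (freq=1): earth, run, seek

3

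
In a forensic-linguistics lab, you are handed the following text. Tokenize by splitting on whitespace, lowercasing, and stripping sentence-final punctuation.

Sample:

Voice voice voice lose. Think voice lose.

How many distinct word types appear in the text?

3

Distinct types: {lose, think, voice}
V = 3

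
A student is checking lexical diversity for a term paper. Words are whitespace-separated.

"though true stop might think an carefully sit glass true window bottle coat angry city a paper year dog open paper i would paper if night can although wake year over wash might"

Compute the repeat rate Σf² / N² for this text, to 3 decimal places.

Frequencies: paper:3, true:2, might:2, year:2, though:1, stop:1, think:1, an:1, carefully:1, sit:1, glass:1, window:1, bottle:1, coat:1, angry:1, city:1, a:1, dog:1, open:1, i:1, … (8 more, each freq 1)
Σf² = 45; N² = 1089
Repeat rate = 45 / 1089 = 0.041

0.041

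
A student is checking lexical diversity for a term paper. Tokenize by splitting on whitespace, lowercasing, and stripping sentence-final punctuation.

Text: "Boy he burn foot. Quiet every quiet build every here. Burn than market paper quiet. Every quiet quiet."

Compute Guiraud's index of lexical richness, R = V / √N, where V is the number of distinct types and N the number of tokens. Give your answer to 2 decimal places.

2.59

N = 18, V = 11.
√N = 4.242641
R = 11 / 4.242641 = 2.59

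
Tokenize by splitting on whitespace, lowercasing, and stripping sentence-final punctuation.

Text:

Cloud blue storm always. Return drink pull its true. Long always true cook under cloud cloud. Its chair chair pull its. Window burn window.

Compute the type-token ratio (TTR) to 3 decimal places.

0.625

N = 24 tokens, V = 15 types.
TTR = V / N = 15 / 24 = 0.625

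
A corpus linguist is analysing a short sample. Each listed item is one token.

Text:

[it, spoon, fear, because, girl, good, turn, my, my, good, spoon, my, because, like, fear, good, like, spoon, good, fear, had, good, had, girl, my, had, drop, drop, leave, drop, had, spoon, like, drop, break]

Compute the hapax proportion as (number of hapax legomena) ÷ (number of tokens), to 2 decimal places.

0.11

Frequencies: good:5, spoon:4, my:4, had:4, drop:4, fear:3, like:3, because:2, girl:2, it:1, turn:1, leave:1, break:1
Hapax count = 4; token count = 35.
Ratio = 4 / 35 = 0.11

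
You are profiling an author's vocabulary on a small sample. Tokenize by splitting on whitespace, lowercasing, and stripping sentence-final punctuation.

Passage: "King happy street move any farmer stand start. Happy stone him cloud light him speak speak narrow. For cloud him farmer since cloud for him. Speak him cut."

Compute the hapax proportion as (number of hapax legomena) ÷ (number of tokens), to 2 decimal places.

0.39

Frequencies: him:5, cloud:3, speak:3, happy:2, farmer:2, for:2, king:1, street:1, move:1, any:1, stand:1, start:1, stone:1, light:1, narrow:1, since:1, cut:1
Hapax count = 11; token count = 28.
Ratio = 11 / 28 = 0.39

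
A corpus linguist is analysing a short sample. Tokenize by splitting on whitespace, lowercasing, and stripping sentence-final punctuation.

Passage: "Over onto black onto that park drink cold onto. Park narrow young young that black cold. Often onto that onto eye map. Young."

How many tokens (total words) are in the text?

Tokens: over, onto, black, onto, that, park, drink, cold, onto, park, narrow, young, young, that, black, cold, often, onto, that, onto, eye, map, young
N = 23

23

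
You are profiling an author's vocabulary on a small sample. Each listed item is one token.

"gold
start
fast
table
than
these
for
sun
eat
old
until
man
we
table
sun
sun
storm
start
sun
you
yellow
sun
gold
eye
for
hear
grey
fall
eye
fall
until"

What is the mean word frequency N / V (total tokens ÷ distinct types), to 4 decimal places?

1.5500

N = 31 tokens, V = 20 types.
Mean frequency = N / V = 31 / 20 = 1.5500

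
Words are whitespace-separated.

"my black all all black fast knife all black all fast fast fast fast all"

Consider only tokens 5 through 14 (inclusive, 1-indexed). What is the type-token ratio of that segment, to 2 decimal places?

0.40

Segment tokens 5–14: black, fast, knife, all, black, all, fast, fast, fast, fast
Segment N = 10, segment V = 4.
TTR = 4 / 10 = 0.40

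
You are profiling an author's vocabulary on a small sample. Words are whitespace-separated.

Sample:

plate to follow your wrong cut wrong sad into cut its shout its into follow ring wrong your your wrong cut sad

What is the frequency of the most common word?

4

Frequencies: wrong:4, your:3, cut:3, follow:2, sad:2, into:2, its:2, plate:1, to:1, shout:1, ring:1
Most common: 'wrong' with frequency 4.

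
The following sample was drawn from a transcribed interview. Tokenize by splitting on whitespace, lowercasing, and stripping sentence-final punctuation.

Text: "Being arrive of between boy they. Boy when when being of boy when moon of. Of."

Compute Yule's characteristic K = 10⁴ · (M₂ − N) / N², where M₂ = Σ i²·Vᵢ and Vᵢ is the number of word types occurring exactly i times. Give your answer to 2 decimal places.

Frequencies: of:4, boy:3, when:3, being:2, arrive:1, between:1, they:1, moon:1
N = 16. Frequency spectrum: V_1=4, V_2=1, V_3=2, V_4=1
M₂ = 1²·4 + 2²·1 + 3²·2 + 4²·1 = 42
K = 10000 × (42 − 16) / 16² = 1015.63

1015.63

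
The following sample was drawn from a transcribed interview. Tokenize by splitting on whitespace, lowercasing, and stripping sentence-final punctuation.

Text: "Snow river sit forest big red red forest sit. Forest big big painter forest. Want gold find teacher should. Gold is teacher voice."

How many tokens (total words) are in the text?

Tokens: snow, river, sit, forest, big, red, red, forest, sit, forest, big, big, painter, forest, want, gold, find, teacher, should, gold, is, teacher, voice
N = 23

23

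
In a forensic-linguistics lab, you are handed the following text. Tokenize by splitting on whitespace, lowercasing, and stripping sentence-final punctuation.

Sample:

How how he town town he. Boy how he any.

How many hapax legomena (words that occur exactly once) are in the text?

Frequencies: how:3, he:3, town:2, boy:1, any:1
Hapax (freq=1): any, boy

2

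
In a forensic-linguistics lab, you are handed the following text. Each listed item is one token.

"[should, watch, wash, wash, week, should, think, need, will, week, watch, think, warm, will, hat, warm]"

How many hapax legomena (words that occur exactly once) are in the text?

2

Frequencies: should:2, watch:2, wash:2, week:2, think:2, will:2, warm:2, need:1, hat:1
Hapax (freq=1): hat, need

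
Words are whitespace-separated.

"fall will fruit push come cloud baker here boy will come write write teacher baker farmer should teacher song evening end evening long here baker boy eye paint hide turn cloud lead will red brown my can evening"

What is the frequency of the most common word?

Frequencies: will:3, baker:3, evening:3, come:2, cloud:2, here:2, boy:2, write:2, teacher:2, fall:1, fruit:1, push:1, farmer:1, should:1, song:1, end:1, long:1, eye:1, paint:1, hide:1, … (6 more, each freq 1)
Most common: 'will' with frequency 3.

3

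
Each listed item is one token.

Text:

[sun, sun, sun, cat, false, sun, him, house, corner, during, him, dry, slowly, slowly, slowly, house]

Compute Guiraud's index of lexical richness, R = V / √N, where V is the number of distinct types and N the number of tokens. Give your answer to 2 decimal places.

N = 16, V = 9.
√N = 4.000000
R = 9 / 4.000000 = 2.25

2.25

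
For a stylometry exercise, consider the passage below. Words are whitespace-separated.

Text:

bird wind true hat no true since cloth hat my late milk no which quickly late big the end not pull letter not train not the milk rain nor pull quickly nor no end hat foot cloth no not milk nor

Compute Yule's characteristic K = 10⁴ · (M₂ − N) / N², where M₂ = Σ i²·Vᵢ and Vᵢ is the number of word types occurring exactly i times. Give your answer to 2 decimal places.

Frequencies: no:4, not:4, hat:3, milk:3, nor:3, true:2, cloth:2, late:2, quickly:2, the:2, end:2, pull:2, bird:1, wind:1, since:1, my:1, which:1, big:1, letter:1, train:1, … (2 more, each freq 1)
N = 41. Frequency spectrum: V_1=10, V_2=7, V_3=3, V_4=2
M₂ = 1²·10 + 2²·7 + 3²·3 + 4²·2 = 97
K = 10000 × (97 − 41) / 41² = 333.14

333.14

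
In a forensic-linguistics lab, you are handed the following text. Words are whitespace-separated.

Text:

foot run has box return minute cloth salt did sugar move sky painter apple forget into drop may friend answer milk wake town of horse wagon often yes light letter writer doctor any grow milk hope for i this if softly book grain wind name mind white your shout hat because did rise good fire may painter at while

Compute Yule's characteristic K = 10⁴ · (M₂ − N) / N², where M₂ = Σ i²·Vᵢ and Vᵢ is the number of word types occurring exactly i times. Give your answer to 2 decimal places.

Frequencies: did:2, painter:2, may:2, milk:2, foot:1, run:1, has:1, box:1, return:1, minute:1, cloth:1, salt:1, sugar:1, move:1, sky:1, apple:1, forget:1, into:1, drop:1, friend:1, … (35 more, each freq 1)
N = 59. Frequency spectrum: V_1=51, V_2=4
M₂ = 1²·51 + 2²·4 = 67
K = 10000 × (67 − 59) / 59² = 22.98

22.98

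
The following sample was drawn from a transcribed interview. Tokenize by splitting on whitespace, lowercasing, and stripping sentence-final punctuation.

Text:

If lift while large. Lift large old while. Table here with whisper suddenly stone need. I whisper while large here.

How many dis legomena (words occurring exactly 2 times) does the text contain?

3

Frequencies: while:3, large:3, lift:2, here:2, whisper:2, if:1, old:1, table:1, with:1, suddenly:1, stone:1, need:1, i:1
Words with frequency 2: here, lift, whisper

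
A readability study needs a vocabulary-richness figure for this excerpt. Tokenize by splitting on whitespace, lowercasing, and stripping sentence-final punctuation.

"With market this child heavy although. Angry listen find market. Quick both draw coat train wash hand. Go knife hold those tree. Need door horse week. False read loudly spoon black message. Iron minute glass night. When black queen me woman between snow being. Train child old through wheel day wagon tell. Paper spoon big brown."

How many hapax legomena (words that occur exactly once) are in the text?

46

Frequencies: market:2, child:2, train:2, spoon:2, black:2, with:1, this:1, heavy:1, although:1, angry:1, listen:1, find:1, quick:1, both:1, draw:1, coat:1, wash:1, hand:1, go:1, knife:1, … (31 more, each freq 1)
Hapax (freq=1): although, angry, being, between, big, both, brown, coat, day, door, draw, false, find, glass, go, hand, heavy, hold, horse, iron, knife, listen, loudly, me, message, minute, need, night, old, paper, queen, quick, read, snow, tell, this, those, through, tree, wagon, wash, week, wheel, when, with, woman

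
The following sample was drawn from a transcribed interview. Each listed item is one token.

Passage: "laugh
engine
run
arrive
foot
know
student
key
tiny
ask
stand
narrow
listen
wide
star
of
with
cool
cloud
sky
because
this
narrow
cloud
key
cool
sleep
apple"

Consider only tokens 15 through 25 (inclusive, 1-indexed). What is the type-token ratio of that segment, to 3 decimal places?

0.909

Segment tokens 15–25: star, of, with, cool, cloud, sky, because, this, narrow, cloud, key
Segment N = 11, segment V = 10.
TTR = 10 / 11 = 0.909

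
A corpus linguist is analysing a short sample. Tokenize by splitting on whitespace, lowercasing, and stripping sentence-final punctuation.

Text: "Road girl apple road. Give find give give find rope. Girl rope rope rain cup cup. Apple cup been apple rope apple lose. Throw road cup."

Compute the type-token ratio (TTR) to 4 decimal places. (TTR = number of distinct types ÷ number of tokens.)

0.4231

N = 26 tokens, V = 11 types.
TTR = V / N = 11 / 26 = 0.4231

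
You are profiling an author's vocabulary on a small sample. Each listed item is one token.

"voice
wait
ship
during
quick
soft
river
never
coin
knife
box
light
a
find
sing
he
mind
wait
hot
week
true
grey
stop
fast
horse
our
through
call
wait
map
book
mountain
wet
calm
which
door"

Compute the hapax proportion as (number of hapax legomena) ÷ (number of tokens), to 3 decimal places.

Frequencies: wait:3, voice:1, ship:1, during:1, quick:1, soft:1, river:1, never:1, coin:1, knife:1, box:1, light:1, a:1, find:1, sing:1, he:1, mind:1, hot:1, week:1, true:1, … (14 more, each freq 1)
Hapax count = 33; token count = 36.
Ratio = 33 / 36 = 0.917

0.917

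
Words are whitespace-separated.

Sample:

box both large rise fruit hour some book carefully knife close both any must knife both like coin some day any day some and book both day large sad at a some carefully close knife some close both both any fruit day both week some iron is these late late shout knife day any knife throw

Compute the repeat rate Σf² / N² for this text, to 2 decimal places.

0.06

Frequencies: both:7, some:6, knife:5, day:5, any:4, close:3, large:2, fruit:2, book:2, carefully:2, late:2, box:1, rise:1, hour:1, must:1, like:1, coin:1, and:1, sad:1, at:1, … (7 more, each freq 1)
Σf² = 196; N² = 3136
Repeat rate = 196 / 3136 = 0.06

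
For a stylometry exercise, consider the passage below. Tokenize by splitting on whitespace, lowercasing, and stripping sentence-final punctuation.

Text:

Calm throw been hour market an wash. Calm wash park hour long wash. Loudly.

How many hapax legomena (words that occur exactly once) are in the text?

7

Frequencies: wash:3, calm:2, hour:2, throw:1, been:1, market:1, an:1, park:1, long:1, loudly:1
Hapax (freq=1): an, been, long, loudly, market, park, throw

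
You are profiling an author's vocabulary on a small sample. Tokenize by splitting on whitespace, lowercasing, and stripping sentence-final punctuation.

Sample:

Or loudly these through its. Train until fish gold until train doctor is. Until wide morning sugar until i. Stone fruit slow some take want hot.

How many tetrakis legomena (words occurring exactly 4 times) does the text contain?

Frequencies: until:4, train:2, or:1, loudly:1, these:1, through:1, its:1, fish:1, gold:1, doctor:1, is:1, wide:1, morning:1, sugar:1, i:1, stone:1, fruit:1, slow:1, some:1, take:1, … (2 more, each freq 1)
Words with frequency 4: until

1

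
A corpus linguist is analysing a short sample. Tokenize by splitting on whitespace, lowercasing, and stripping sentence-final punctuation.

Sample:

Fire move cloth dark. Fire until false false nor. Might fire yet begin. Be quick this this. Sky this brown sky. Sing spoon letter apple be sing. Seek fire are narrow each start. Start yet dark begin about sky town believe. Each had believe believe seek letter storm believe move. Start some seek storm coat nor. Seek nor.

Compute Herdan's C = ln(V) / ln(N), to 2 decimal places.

0.85

N = 58, V = 31.
ln(V) = 3.433987, ln(N) = 4.060443
C = 3.433987 / 4.060443 = 0.85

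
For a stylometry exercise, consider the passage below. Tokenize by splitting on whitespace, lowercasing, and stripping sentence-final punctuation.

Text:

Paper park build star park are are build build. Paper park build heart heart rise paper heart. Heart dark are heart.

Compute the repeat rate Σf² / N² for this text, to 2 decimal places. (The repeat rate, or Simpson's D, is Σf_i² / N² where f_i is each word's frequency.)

0.16

Frequencies: heart:5, build:4, paper:3, park:3, are:3, star:1, rise:1, dark:1
Σf² = 71; N² = 441
Repeat rate = 71 / 441 = 0.16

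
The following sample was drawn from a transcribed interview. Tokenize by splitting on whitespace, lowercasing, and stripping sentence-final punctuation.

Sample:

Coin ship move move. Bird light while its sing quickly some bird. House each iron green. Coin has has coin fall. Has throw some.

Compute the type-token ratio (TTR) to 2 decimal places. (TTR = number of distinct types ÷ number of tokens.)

0.71

N = 24 tokens, V = 17 types.
TTR = V / N = 17 / 24 = 0.71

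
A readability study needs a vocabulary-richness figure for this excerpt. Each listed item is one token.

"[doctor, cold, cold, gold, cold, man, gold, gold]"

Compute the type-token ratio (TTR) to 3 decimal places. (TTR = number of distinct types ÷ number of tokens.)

0.500

N = 8 tokens, V = 4 types.
TTR = V / N = 4 / 8 = 0.500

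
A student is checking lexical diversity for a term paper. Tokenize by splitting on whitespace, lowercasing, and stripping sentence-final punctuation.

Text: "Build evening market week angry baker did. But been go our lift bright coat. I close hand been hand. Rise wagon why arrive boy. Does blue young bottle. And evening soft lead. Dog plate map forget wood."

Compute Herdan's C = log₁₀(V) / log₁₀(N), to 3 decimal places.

0.977

N = 37, V = 34.
log₁₀(V) = 1.531479, log₁₀(N) = 1.568202
C = 1.531479 / 1.568202 = 0.977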